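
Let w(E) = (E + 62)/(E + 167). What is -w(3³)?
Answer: -89/194 ≈ -0.45876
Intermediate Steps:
w(E) = (62 + E)/(167 + E)
-w(3³) = -(62 + 3³)/(167 + 3³) = -(62 + 27)/(167 + 27) = -89/194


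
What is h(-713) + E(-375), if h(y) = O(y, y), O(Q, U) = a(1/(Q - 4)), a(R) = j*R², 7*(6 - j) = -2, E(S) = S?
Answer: -1349483581/3598623 ≈ -375.00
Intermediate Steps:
j = 44/7 (j = 6 - ⅐*(-2) = 6 + 2/7 = 44/7 ≈ 6.2857)
a(R) = 44*R²/7
O(Q, U) = 44/(7*(-4 + Q)²) (O(Q, U) = 44*(1/(Q - 4))²/7 = 44*(1/(-4 + Q))²/7 = 44/(7*(-4 + Q)²))
h(y) = 44/(7*(-4 + y)²)
h(-713) + E(-375) = 44/(7*(-4 - 713)²) - 375 = (44/7)/(-717)² - 375 = (44/7)*(1/514089) - 375 = 44/3598623 - 375 = -1349483581/3598623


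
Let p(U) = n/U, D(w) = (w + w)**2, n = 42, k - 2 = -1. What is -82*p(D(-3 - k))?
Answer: -861/16 ≈ -53.813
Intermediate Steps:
k = 1 (k = 2 - 1 = 1)
D(w) = 4*w**2 (D(w) = (2*w)**2 = 4*w**2)
p(U) = 42/U
-82*p(D(-3 - k)) = -3444/(4*(-3 - 1*1)**2) = -3444/(4*(-3 - 1)**2) = -3444/(4*(-4)**2) = -3444/(4*16) = -3444/64 = -82*21/32 = -861/16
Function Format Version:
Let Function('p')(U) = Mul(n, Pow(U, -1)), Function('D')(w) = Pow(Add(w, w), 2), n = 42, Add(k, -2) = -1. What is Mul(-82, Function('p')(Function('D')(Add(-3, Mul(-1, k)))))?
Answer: Rational(-861, 16) ≈ -53.813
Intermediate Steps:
k = 1 (k = Add(2, -1) = 1)
Function('D')(w) = Mul(4, Pow(w, 2)) (Function('D')(w) = Pow(Mul(2, w), 2) = Mul(4, Pow(w, 2)))
Function('p')(U) = Mul(42, Pow(U, -1))
Mul(-82, Function('p')(Function('D')(Add(-3, Mul(-1, k))))) = Mul(-82, Mul(42, Pow(Mul(4, Pow(Add(-3, Mul(-1, 1)), 2)), -1))) = Mul(-82, Mul(42, Pow(Mul(4, Pow(Add(-3, -1), 2)), -1))) = Mul(-82, Mul(42, Pow(Mul(4, Pow(-4, 2)), -1))) = Mul(-82, Mul(42, Pow(Mul(4, 16), -1))) = Mul(-82, Mul(42, Pow(64, -1))) = Mul(-82, Mul(42, Rational(1, 64))) = Mul(-82, Rational(21, 32)) = Rational(-861, 16)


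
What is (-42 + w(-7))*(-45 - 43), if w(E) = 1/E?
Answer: 25960/7 ≈ 3708.6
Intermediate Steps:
(-42 + w(-7))*(-45 - 43) = (-42 + 1/(-7))*(-45 - 43) = (-42 - ⅐)*(-88) = -295/7*(-88) = 25960/7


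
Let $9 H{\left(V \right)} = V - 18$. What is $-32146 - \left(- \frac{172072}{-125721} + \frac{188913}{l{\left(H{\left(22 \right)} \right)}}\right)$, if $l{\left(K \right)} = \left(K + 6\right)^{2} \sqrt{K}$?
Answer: $- \frac{32963210845403}{845850888} \approx -38971.0$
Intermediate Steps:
$H{\left(V \right)} = -2 + \frac{V}{9}$ ($H{\left(V \right)} = \frac{V - 18}{9} = \frac{-18 + V}{9} = -2 + \frac{V}{9}$)
$l{\left(K \right)} = \sqrt{K} \left(6 + K\right)^{2}$ ($l{\left(K \right)} = \left(6 + K\right)^{2} \sqrt{K} = \sqrt{K} \left(6 + K\right)^{2}$)
$-32146 - \left(- \frac{172072}{-125721} + \frac{188913}{l{\left(H{\left(22 \right)} \right)}}\right) = -32146 - \left(- \frac{172072}{-125721} + \frac{188913}{\sqrt{-2 + \frac{1}{9} \cdot 22} \left(6 + \left(-2 + \frac{1}{9} \cdot 22\right)\right)^{2}}\right) = -32146 - \left(\left(-172072\right) \left(- \frac{1}{125721}\right) + \frac{188913}{\sqrt{-2 + \frac{22}{9}} \left(6 + \left(-2 + \frac{22}{9}\right)\right)^{2}}\right) = -32146 - \left(\frac{172072}{125721} + \frac{188913}{\sqrt{\frac{4}{9}} \left(6 + \frac{4}{9}\right)^{2}}\right) = -32146 - \left(\frac{172072}{125721} + \frac{188913}{\frac{2}{3} \left(\frac{58}{9}\right)^{2}}\right) = -32146 - \left(\frac{172072}{125721} + \frac{188913}{\frac{2}{3} \cdot \frac{3364}{81}}\right) = -32146 - \left(\frac{172072}{125721} + \frac{188913}{\frac{6728}{243}}\right) = -32146 - \left(\frac{172072}{125721} + 188913 \cdot \frac{243}{6728}\right) = -32146 - \left(\frac{172072}{125721} + \frac{45905859}{6728}\right) = -32146 - \frac{5772488199755}{845850888} = - \frac{32963210845403}{845850888}$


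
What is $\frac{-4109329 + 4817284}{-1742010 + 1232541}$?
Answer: $- \frac{235985}{169823} \approx -1.3896$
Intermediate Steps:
$\frac{-4109329 + 4817284}{-1742010 + 1232541} = \frac{707955}{-509469} = 707955 \left(- \frac{1}{509469}\right) = - \frac{235985}{169823}$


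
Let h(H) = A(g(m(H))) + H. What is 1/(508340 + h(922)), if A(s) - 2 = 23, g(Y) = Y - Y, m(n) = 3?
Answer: 1/509287 ≈ 1.9635e-6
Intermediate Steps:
g(Y) = 0
A(s) = 25 (A(s) = 2 + 23 = 25)
h(H) = 25 + H
1/(508340 + h(922)) = 1/(508340 + (25 + 922)) = 1/(508340 + 947) = 1/509287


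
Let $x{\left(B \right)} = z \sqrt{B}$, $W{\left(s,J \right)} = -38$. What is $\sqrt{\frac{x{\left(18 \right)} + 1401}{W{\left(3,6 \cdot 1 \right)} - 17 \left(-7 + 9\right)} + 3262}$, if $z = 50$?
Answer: $\frac{\sqrt{466926 - 300 \sqrt{2}}}{12} \approx 56.917$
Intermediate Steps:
$x{\left(B \right)} = 50 \sqrt{B}$
$\sqrt{\frac{x{\left(18 \right)} + 1401}{W{\left(3,6 \cdot 1 \right)} - 17 \left(-7 + 9\right)} + 3262} = \sqrt{\frac{50 \sqrt{18} + 1401}{-38 - 17 \left(-7 + 9\right)} + 3262} = \sqrt{\frac{50 \cdot 3 \sqrt{2} + 1401}{-38 - 34} + 3262} = \sqrt{\frac{150 \sqrt{2} + 1401}{-38 - 34} + 3262} = \sqrt{\frac{1401 + 150 \sqrt{2}}{-72} + 3262} = \sqrt{\left(1401 + 150 \sqrt{2}\right) \left(- \frac{1}{72}\right) + 3262} = \sqrt{\left(- \frac{467}{24} - \frac{25 \sqrt{2}}{12}\right) + 3262} = \sqrt{\frac{77821}{24} - \frac{25 \sqrt{2}}{12}}$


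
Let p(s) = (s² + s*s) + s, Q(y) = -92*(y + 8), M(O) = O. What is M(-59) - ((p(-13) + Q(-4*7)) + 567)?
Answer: -2791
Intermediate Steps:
Q(y) = -736 - 92*y (Q(y) = -92*(8 + y) = -736 - 92*y)
p(s) = s + 2*s² (p(s) = (s² + s²) + s = 2*s² + s = s + 2*s²)
M(-59) - ((p(-13) + Q(-4*7)) + 567) = -59 - ((-13*(1 + 2*(-13)) + (-736 - (-368)*7)) + 567) = -59 - ((-13*(1 - 26) + (-736 - 92*(-28))) + 567) = -59 - ((-13*(-25) + (-736 + 2576)) + 567) = -59 - ((325 + 1840) + 567) = -59 - (2165 + 567) = -59 - 1*2732 = -59 - 2732 = -2791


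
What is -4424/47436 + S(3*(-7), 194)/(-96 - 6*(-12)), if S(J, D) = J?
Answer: 74165/94872 ≈ 0.78174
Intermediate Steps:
-4424/47436 + S(3*(-7), 194)/(-96 - 6*(-12)) = -4424/47436 + (3*(-7))/(-96 - 6*(-12)) = -4424*1/47436 - 21/(-96 + 72) = -1106/11859 - 21/(-24) = -1106/11859 - 21*(-1/24) = -1106/11859 + 7/8 = 74165/94872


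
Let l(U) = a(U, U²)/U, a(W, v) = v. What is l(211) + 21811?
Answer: 22022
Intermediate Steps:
l(U) = U (l(U) = U²/U = U)
l(211) + 21811 = 211 + 21811 = 22022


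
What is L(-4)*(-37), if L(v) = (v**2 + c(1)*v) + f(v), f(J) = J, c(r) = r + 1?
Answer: -148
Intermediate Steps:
c(r) = 1 + r
L(v) = v**2 + 3*v (L(v) = (v**2 + (1 + 1)*v) + v = (v**2 + 2*v) + v = v**2 + 3*v)
L(-4)*(-37) = -4*(3 - 4)*(-37) = -4*(-1)*(-37) = 4*(-37) = -148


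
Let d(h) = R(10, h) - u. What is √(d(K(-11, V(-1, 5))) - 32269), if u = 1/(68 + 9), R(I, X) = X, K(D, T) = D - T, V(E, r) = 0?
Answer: I*√191388197/77 ≈ 179.67*I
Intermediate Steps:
u = 1/77 ≈ 0.012987
d(h) = -1/77 + h (d(h) = h - 1*1/77 = h - 1/77 = -1/77 + h)
√(d(K(-11, V(-1, 5))) - 32269) = √((-1/77 + (-11 - 1*0)) - 32269) = √((-1/77 + (-11 + 0)) - 32269) = √((-1/77 - 11) - 32269) = √(-848/77 - 32269) = √(-2485561/77) = I*√191388197/77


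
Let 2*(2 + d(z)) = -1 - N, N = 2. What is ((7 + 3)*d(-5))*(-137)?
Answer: 4795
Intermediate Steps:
d(z) = -7/2 (d(z) = -2 + (-1 - 1*2)/2 = -2 + (-1 - 2)/2 = -2 + (½)*(-3) = -2 - 3/2 = -7/2)
((7 + 3)*d(-5))*(-137) = ((7 + 3)*(-7/2))*(-137) = (10*(-7/2))*(-137) = -35*(-137) = 4795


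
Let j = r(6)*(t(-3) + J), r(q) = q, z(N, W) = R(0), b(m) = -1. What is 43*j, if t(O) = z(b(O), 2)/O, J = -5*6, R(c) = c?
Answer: -7740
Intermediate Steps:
z(N, W) = 0
J = -30
t(O) = 0 (t(O) = 0/O = 0)
j = -180 (j = 6*(0 - 30) = 6*(-30) = -180)
43*j = 43*(-180) = -7740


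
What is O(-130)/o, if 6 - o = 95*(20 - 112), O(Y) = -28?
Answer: -14/4373 ≈ -0.0032015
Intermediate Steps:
o = 8746 (o = 6 - 95*(20 - 112) = 6 - 95*(-92) = 6 - 1*(-8740) = 6 + 8740 = 8746)
O(-130)/o = -28/8746 = -28*1/8746 = -14/4373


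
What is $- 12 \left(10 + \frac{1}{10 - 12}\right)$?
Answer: $-114$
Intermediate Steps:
$- 12 \left(10 + \frac{1}{10 - 12}\right) = - 12 \left(10 + \frac{1}{-2}\right) = - 12 \left(10 - \frac{1}{2}\right) = \left(-12\right) \frac{19}{2} = -114$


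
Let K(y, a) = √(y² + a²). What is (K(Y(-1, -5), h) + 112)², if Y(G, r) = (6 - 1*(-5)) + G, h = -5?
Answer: 12669 + 1120*√5 ≈ 15173.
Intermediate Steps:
Y(G, r) = 11 + G (Y(G, r) = (6 + 5) + G = 11 + G)
K(y, a) = √(a² + y²)
(K(Y(-1, -5), h) + 112)² = (√((-5)² + (11 - 1)²) + 112)² = (√(25 + 10²) + 112)² = (√(25 + 100) + 112)² = (√125 + 112)² = (5*√5 + 112)² = (112 + 5*√5)²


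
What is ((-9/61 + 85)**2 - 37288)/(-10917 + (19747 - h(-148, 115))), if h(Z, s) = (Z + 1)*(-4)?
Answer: -55978836/15334241 ≈ -3.6506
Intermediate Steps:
h(Z, s) = -4 - 4*Z (h(Z, s) = (1 + Z)*(-4) = -4 - 4*Z)
((-9/61 + 85)**2 - 37288)/(-10917 + (19747 - h(-148, 115))) = ((-9/61 + 85)**2 - 37288)/(-10917 + (19747 - (-4 - 4*(-148)))) = ((-9*1/61 + 85)**2 - 37288)/(-10917 + (19747 - (-4 + 592))) = ((-9/61 + 85)**2 - 37288)/(-10917 + (19747 - 1*588)) = ((5176/61)**2 - 37288)/(-10917 + (19747 - 588)) = (26790976/3721 - 37288)/(-10917 + 19159) = -111957672/3721/8242 = -111957672/3721*1/8242 = -55978836/15334241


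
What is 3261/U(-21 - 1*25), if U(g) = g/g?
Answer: 3261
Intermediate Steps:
U(g) = 1
3261/U(-21 - 1*25) = 3261/1 = 3261*1 = 3261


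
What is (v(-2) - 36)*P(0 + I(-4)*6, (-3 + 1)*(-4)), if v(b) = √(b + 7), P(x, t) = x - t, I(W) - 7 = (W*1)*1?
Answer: -360 + 10*√5 ≈ -337.64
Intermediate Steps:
I(W) = 7 + W (I(W) = 7 + (W*1)*1 = 7 + W*1 = 7 + W)
v(b) = √(7 + b)
(v(-2) - 36)*P(0 + I(-4)*6, (-3 + 1)*(-4)) = (√(7 - 2) - 36)*((0 + (7 - 4)*6) - (-3 + 1)*(-4)) = (√5 - 36)*((0 + 3*6) - (-2)*(-4)) = (-36 + √5)*((0 + 18) - 1*8) = (-36 + √5)*(18 - 8) = (-36 + √5)*10 = -360 + 10*√5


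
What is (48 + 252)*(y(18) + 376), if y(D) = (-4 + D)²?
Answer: 171600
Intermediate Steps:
(48 + 252)*(y(18) + 376) = (48 + 252)*((-4 + 18)² + 376) = 300*(14² + 376) = 300*(196 + 376) = 300*572 = 171600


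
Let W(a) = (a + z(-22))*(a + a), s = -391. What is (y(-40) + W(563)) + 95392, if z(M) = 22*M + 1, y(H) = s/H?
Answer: 7419271/40 ≈ 1.8548e+5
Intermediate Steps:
y(H) = -391/H
z(M) = 1 + 22*M
W(a) = 2*a*(-483 + a) (W(a) = (a + (1 + 22*(-22)))*(a + a) = (a + (1 - 484))*(2*a) = (a - 483)*(2*a) = (-483 + a)*(2*a) = 2*a*(-483 + a))
(y(-40) + W(563)) + 95392 = (-391/(-40) + 2*563*(-483 + 563)) + 95392 = (-391*(-1/40) + 2*563*80) + 95392 = (391/40 + 90080) + 95392 = 3603591/40 + 95392 = 7419271/40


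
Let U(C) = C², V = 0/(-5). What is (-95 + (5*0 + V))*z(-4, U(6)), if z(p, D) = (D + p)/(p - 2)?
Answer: 1520/3 ≈ 506.67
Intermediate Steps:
V = 0 (V = 0*(-⅕) = 0)
z(p, D) = (D + p)/(-2 + p)
(-95 + (5*0 + V))*z(-4, U(6)) = (-95 + (5*0 + 0))*((6² - 4)/(-2 - 4)) = (-95 + (0 + 0))*((36 - 4)/(-6)) = (-95 + 0)*(-⅙*32) = -95*(-16/3) = 1520/3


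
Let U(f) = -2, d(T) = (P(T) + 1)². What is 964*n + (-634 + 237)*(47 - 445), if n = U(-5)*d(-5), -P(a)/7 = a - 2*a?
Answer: -2070762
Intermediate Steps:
P(a) = 7*a (P(a) = -7*(a - 2*a) = -(-7)*a = 7*a)
d(T) = (1 + 7*T)² (d(T) = (7*T + 1)² = (1 + 7*T)²)
n = -2312 (n = -2*(1 + 7*(-5))² = -2*(1 - 35)² = -2*(-34)² = -2*1156 = -2312)
964*n + (-634 + 237)*(47 - 445) = 964*(-2312) + (-634 + 237)*(47 - 445) = -2228768 - 397*(-398) = -2228768 + 158006 = -2070762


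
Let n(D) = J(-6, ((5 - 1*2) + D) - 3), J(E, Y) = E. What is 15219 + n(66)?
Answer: 15213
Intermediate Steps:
n(D) = -6
15219 + n(66) = 15219 - 6 = 15213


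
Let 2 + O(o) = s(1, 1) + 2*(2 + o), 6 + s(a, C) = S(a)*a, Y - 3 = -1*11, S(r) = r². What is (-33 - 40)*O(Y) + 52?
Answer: 1439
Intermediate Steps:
Y = -8 (Y = 3 - 1*11 = 3 - 11 = -8)
s(a, C) = -6 + a³ (s(a, C) = -6 + a²*a = -6 + a³)
O(o) = -3 + 2*o (O(o) = -2 + ((-6 + 1³) + 2*(2 + o)) = -2 + ((-6 + 1) + (4 + 2*o)) = -2 + (-5 + (4 + 2*o)) = -2 + (-1 + 2*o) = -3 + 2*o)
(-33 - 40)*O(Y) + 52 = (-33 - 40)*(-3 + 2*(-8)) + 52 = -73*(-3 - 16) + 52 = -73*(-19) + 52 = 1387 + 52 = 1439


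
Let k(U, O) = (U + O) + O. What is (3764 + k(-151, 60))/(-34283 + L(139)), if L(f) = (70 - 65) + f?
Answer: -3733/34139 ≈ -0.10935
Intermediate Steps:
k(U, O) = U + 2*O (k(U, O) = (O + U) + O = U + 2*O)
L(f) = 5 + f
(3764 + k(-151, 60))/(-34283 + L(139)) = (3764 + (-151 + 2*60))/(-34283 + (5 + 139)) = (3764 + (-151 + 120))/(-34283 + 144) = (3764 - 31)/(-34139) = 3733*(-1/34139) = -3733/34139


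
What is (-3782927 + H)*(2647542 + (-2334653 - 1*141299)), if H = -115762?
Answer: -668976045510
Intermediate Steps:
(-3782927 + H)*(2647542 + (-2334653 - 1*141299)) = (-3782927 - 115762)*(2647542 + (-2334653 - 1*141299)) = -3898689*(2647542 + (-2334653 - 141299)) = -3898689*(2647542 - 2475952) = -3898689*171590 = -668976045510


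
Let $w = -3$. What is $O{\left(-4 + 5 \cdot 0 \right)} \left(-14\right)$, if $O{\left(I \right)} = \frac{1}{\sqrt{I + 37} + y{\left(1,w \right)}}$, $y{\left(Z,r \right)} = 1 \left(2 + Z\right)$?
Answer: $\frac{7}{4} - \frac{7 \sqrt{33}}{12} \approx -1.601$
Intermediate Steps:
$y{\left(Z,r \right)} = 2 + Z$
$O{\left(I \right)} = \frac{1}{3 + \sqrt{37 + I}}$ ($O{\left(I \right)} = \frac{1}{\sqrt{I + 37} + \left(2 + 1\right)} = \frac{1}{\sqrt{37 + I} + 3} = \frac{1}{3 + \sqrt{37 + I}}$)
$O{\left(-4 + 5 \cdot 0 \right)} \left(-14\right) = \frac{1}{3 + \sqrt{37 + \left(-4 + 5 \cdot 0\right)}} \left(-14\right) = \frac{1}{3 + \sqrt{37 + \left(-4 + 0\right)}} \left(-14\right) = \frac{1}{3 + \sqrt{37 - 4}} \left(-14\right) = \frac{1}{3 + \sqrt{33}} \left(-14\right) = - \frac{14}{3 + \sqrt{33}}$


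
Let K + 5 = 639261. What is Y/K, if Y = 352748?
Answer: 88187/159814 ≈ 0.55181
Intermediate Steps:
K = 639256 (K = -5 + 639261 = 639256)
Y/K = 352748/639256 = 352748*(1/639256) = 88187/159814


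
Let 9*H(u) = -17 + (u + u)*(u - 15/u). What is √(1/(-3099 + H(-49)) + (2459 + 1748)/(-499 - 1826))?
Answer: I*√1454664618534/896520 ≈ 1.3453*I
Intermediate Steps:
H(u) = -17/9 + 2*u*(u - 15/u)/9 (H(u) = (-17 + (u + u)*(u - 15/u))/9 = (-17 + (2*u)*(u - 15/u))/9 = (-17 + 2*u*(u - 15/u))/9 = -17/9 + 2*u*(u - 15/u)/9)
√(1/(-3099 + H(-49)) + (2459 + 1748)/(-499 - 1826)) = √(1/(-3099 + (-47/9 + (2/9)*(-49)²)) + (2459 + 1748)/(-499 - 1826)) = √(1/(-3099 + (-47/9 + (2/9)*2401)) + 4207/(-2325)) = √(1/(-3099 + (-47/9 + 4802/9)) + 4207*(-1/2325)) = √(1/(-3099 + 1585/3) - 4207/2325) = √(1/(-7712/3) - 4207/2325) = √(-3/7712 - 4207/2325) = √(-32451359/17930400) = I*√1454664618534/896520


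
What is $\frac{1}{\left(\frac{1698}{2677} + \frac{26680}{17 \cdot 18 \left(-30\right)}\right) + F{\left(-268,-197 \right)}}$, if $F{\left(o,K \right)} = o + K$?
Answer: $- \frac{1228743}{574157231} \approx -0.0021401$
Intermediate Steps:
$F{\left(o,K \right)} = K + o$
$\frac{1}{\left(\frac{1698}{2677} + \frac{26680}{17 \cdot 18 \left(-30\right)}\right) + F{\left(-268,-197 \right)}} = \frac{1}{\left(\frac{1698}{2677} + \frac{26680}{17 \cdot 18 \left(-30\right)}\right) - 465} = \frac{1}{\left(1698 \cdot \frac{1}{2677} + \frac{26680}{306 \left(-30\right)}\right) - 465} = \frac{1}{\left(\frac{1698}{2677} + \frac{26680}{-9180}\right) - 465} = \frac{1}{\left(\frac{1698}{2677} + 26680 \left(- \frac{1}{9180}\right)\right) - 465} = \frac{1}{\left(\frac{1698}{2677} - \frac{1334}{459}\right) - 465} = \frac{1}{- \frac{2791736}{1228743} - 465} = \frac{1}{- \frac{574157231}{1228743}} = - \frac{1228743}{574157231}$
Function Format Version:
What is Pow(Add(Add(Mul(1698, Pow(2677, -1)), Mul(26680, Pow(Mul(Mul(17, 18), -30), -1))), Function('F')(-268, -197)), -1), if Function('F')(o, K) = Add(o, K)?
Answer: Rational(-1228743, 574157231) ≈ -0.0021401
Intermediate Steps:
Function('F')(o, K) = Add(K, o)
Pow(Add(Add(Mul(1698, Pow(2677, -1)), Mul(26680, Pow(Mul(Mul(17, 18), -30), -1))), Function('F')(-268, -197)), -1) = Pow(Add(Add(Mul(1698, Pow(2677, -1)), Mul(26680, Pow(Mul(Mul(17, 18), -30), -1))), Add(-197, -268)), -1) = Pow(Add(Add(Mul(1698, Rational(1, 2677)), Mul(26680, Pow(Mul(306, -30), -1))), -465), -1) = Pow(Add(Add(Rational(1698, 2677), Mul(26680, Pow(-9180, -1))), -465), -1) = Pow(Add(Add(Rational(1698, 2677), Mul(26680, Rational(-1, 9180))), -465), -1) = Pow(Add(Add(Rational(1698, 2677), Rational(-1334, 459)), -465), -1) = Pow(Add(Rational(-2791736, 1228743), -465), -1) = Pow(Rational(-574157231, 1228743), -1) = Rational(-1228743, 574157231)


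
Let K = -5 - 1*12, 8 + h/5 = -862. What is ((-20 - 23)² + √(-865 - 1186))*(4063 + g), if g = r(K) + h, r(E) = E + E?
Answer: -593529 - 321*I*√2051 ≈ -5.9353e+5 - 14537.0*I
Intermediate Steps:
h = -4350 (h = -40 + 5*(-862) = -40 - 4310 = -4350)
K = -17 (K = -5 - 12 = -17)
r(E) = 2*E
g = -4384 (g = 2*(-17) - 4350 = -34 - 4350 = -4384)
((-20 - 23)² + √(-865 - 1186))*(4063 + g) = ((-20 - 23)² + √(-865 - 1186))*(4063 - 4384) = ((-43)² + √(-2051))*(-321) = (1849 + I*√2051)*(-321) = -593529 - 321*I*√2051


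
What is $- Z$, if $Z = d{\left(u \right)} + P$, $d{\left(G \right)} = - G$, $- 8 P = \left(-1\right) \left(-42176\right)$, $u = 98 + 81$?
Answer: $5451$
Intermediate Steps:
$u = 179$
$P = -5272$ ($P = - \frac{\left(-1\right) \left(-42176\right)}{8} = \left(- \frac{1}{8}\right) 42176 = -5272$)
$Z = -5451$ ($Z = \left(-1\right) 179 - 5272 = -179 - 5272 = -5451$)
$- Z = \left(-1\right) \left(-5451\right) = 5451$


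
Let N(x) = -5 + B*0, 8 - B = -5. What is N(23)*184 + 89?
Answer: -831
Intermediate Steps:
B = 13 (B = 8 - 1*(-5) = 8 + 5 = 13)
N(x) = -5 (N(x) = -5 + 13*0 = -5 + 0 = -5)
N(23)*184 + 89 = -5*184 + 89 = -920 + 89 = -831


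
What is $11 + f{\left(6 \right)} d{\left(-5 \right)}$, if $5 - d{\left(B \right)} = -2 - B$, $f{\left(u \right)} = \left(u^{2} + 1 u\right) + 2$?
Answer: $99$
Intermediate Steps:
$f{\left(u \right)} = 2 + u + u^{2}$ ($f{\left(u \right)} = \left(u^{2} + u\right) + 2 = \left(u + u^{2}\right) + 2 = 2 + u + u^{2}$)
$d{\left(B \right)} = 7 + B$ ($d{\left(B \right)} = 5 - \left(-2 - B\right) = 5 + \left(2 + B\right) = 7 + B$)
$11 + f{\left(6 \right)} d{\left(-5 \right)} = 11 + \left(2 + 6 + 6^{2}\right) \left(7 - 5\right) = 11 + \left(2 + 6 + 36\right) 2 = 11 + 44 \cdot 2 = 11 + 88 = 99$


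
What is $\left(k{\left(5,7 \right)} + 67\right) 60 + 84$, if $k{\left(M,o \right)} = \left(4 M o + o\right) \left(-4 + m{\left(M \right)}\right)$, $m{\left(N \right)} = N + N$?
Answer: $57024$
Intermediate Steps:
$m{\left(N \right)} = 2 N$
$k{\left(M,o \right)} = \left(-4 + 2 M\right) \left(o + 4 M o\right)$ ($k{\left(M,o \right)} = \left(4 M o + o\right) \left(-4 + 2 M\right) = \left(o + 4 M o\right) \left(-4 + 2 M\right) = \left(-4 + 2 M\right) \left(o + 4 M o\right)$)
$\left(k{\left(5,7 \right)} + 67\right) 60 + 84 = \left(2 \cdot 7 \left(-2 - 35 + 4 \cdot 5^{2}\right) + 67\right) 60 + 84 = \left(2 \cdot 7 \left(-2 - 35 + 4 \cdot 25\right) + 67\right) 60 + 84 = \left(2 \cdot 7 \left(-2 - 35 + 100\right) + 67\right) 60 + 84 = \left(2 \cdot 7 \cdot 63 + 67\right) 60 + 84 = \left(882 + 67\right) 60 + 84 = 949 \cdot 60 + 84 = 56940 + 84 = 57024$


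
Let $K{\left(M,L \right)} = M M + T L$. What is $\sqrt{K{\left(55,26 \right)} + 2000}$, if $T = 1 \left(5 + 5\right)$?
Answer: $\sqrt{5285} \approx 72.698$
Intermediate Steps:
$T = 10$ ($T = 1 \cdot 10 = 10$)
$K{\left(M,L \right)} = M^{2} + 10 L$ ($K{\left(M,L \right)} = M M + 10 L = M^{2} + 10 L$)
$\sqrt{K{\left(55,26 \right)} + 2000} = \sqrt{\left(55^{2} + 10 \cdot 26\right) + 2000} = \sqrt{\left(3025 + 260\right) + 2000} = \sqrt{3285 + 2000} = \sqrt{5285}$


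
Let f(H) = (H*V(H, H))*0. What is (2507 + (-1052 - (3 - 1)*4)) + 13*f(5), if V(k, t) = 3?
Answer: 1447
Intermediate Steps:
f(H) = 0 (f(H) = (H*3)*0 = (3*H)*0 = 0)
(2507 + (-1052 - (3 - 1)*4)) + 13*f(5) = (2507 + (-1052 - (3 - 1)*4)) + 13*0 = (2507 + (-1052 - 2*4)) + 0 = (2507 + (-1052 - 1*8)) + 0 = (2507 + (-1052 - 8)) + 0 = (2507 - 1060) + 0 = 1447 + 0 = 1447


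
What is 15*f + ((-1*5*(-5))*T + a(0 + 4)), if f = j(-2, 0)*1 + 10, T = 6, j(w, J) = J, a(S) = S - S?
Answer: 300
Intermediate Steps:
a(S) = 0
f = 10 (f = 0*1 + 10 = 0 + 10 = 10)
15*f + ((-1*5*(-5))*T + a(0 + 4)) = 15*10 + ((-1*5*(-5))*6 + 0) = 150 + (-5*(-5)*6 + 0) = 150 + (25*6 + 0) = 150 + (150 + 0) = 150 + 150 = 300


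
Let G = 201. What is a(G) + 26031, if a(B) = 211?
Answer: 26242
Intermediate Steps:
a(G) + 26031 = 211 + 26031 = 26242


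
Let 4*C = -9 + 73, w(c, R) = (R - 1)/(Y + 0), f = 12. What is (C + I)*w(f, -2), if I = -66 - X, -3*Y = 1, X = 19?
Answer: -621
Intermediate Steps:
Y = -1/3 (Y = -1/3*1 = -1/3 ≈ -0.33333)
w(c, R) = 3 - 3*R (w(c, R) = (R - 1)/(-1/3 + 0) = (-1 + R)/(-1/3) = (-1 + R)*(-3) = 3 - 3*R)
C = 16 (C = (-9 + 73)/4 = (1/4)*64 = 16)
I = -85 (I = -66 - 1*19 = -66 - 19 = -85)
(C + I)*w(f, -2) = (16 - 85)*(3 - 3*(-2)) = -69*(3 + 6) = -69*9 = -621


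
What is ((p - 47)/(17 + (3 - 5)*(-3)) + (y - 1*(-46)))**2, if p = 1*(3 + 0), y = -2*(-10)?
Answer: 2172676/529 ≈ 4107.1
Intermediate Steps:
y = 20
p = 3 (p = 1*3 = 3)
((p - 47)/(17 + (3 - 5)*(-3)) + (y - 1*(-46)))**2 = ((3 - 47)/(17 + (3 - 5)*(-3)) + (20 - 1*(-46)))**2 = (-44/(17 - 2*(-3)) + (20 + 46))**2 = (-44/(17 + 6) + 66)**2 = (-44/23 + 66)**2 = (1474/23)**2 = 2172676/529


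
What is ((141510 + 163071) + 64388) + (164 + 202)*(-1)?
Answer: 368603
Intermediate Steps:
((141510 + 163071) + 64388) + (164 + 202)*(-1) = (304581 + 64388) + 366*(-1) = 368969 - 366 = 368603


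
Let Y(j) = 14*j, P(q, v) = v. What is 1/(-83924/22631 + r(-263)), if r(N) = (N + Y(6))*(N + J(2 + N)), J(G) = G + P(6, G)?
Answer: 22631/3179911041 ≈ 7.1169e-6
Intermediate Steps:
J(G) = 2*G (J(G) = G + G = 2*G)
r(N) = (4 + 3*N)*(84 + N) (r(N) = (N + 14*6)*(N + 2*(2 + N)) = (N + 84)*(N + (4 + 2*N)) = (84 + N)*(4 + 3*N) = (4 + 3*N)*(84 + N))
1/(-83924/22631 + r(-263)) = 1/(-83924/22631 + (336 + 3*(-263)**2 + 256*(-263))) = 1/(-83924*1/22631 + (336 + 3*69169 - 67328)) = 1/(-83924/22631 + (336 + 207507 - 67328)) = 1/(-83924/22631 + 140515) = 1/(3179911041/22631) = 22631/3179911041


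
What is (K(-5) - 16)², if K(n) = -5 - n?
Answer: 256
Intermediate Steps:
(K(-5) - 16)² = ((-5 - 1*(-5)) - 16)² = ((-5 + 5) - 16)² = (0 - 16)² = (-16)² = 256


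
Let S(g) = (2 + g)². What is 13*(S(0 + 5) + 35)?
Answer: 1092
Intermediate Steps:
13*(S(0 + 5) + 35) = 13*((2 + (0 + 5))² + 35) = 13*((2 + 5)² + 35) = 13*(7² + 35) = 13*(49 + 35) = 13*84 = 1092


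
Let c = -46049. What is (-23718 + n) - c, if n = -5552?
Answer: 16779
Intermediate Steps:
(-23718 + n) - c = (-23718 - 5552) - 1*(-46049) = -29270 + 46049 = 16779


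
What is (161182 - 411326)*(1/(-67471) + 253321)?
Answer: -4275416519751360/67471 ≈ -6.3367e+10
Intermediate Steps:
(161182 - 411326)*(1/(-67471) + 253321) = -250144*(-1/67471 + 253321) = -250144*17091821190/67471 = -4275416519751360/67471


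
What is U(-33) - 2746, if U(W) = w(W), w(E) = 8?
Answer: -2738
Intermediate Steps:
U(W) = 8
U(-33) - 2746 = 8 - 2746 = -2738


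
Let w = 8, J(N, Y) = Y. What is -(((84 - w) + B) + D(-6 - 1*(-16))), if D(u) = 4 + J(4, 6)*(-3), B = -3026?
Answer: 2964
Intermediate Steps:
D(u) = -14 (D(u) = 4 + 6*(-3) = 4 - 18 = -14)
-(((84 - w) + B) + D(-6 - 1*(-16))) = -(((84 - 1*8) - 3026) - 14) = -(((84 - 8) - 3026) - 14) = -((76 - 3026) - 14) = -(-2950 - 14) = -1*(-2964) = 2964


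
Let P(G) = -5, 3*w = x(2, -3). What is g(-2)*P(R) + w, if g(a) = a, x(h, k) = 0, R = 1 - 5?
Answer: 10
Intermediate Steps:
R = -4
w = 0 (w = (1/3)*0 = 0)
g(-2)*P(R) + w = -2*(-5) + 0 = 10 + 0 = 10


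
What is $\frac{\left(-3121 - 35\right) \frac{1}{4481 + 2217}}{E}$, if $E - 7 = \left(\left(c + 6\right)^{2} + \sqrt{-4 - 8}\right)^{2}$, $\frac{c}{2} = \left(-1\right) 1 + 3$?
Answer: $\frac{1578 i}{16745 \left(- 1999 i + 80 \sqrt{3}\right)} \approx -4.6917 \cdot 10^{-5} + 3.2521 \cdot 10^{-6} i$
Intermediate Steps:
$c = 4$ ($c = 2 \left(\left(-1\right) 1 + 3\right) = 2 \left(-1 + 3\right) = 2 \cdot 2 = 4$)
$E = 7 + \left(100 + 2 i \sqrt{3}\right)^{2}$ ($E = 7 + \left(\left(4 + 6\right)^{2} + \sqrt{-4 - 8}\right)^{2} = 7 + \left(10^{2} + \sqrt{-12}\right)^{2} = 7 + \left(100 + 2 i \sqrt{3}\right)^{2} \approx 9995.0 + 692.82 i$)
$\frac{\left(-3121 - 35\right) \frac{1}{4481 + 2217}}{E} = \frac{\left(-3121 - 35\right) \frac{1}{4481 + 2217}}{9995 + 400 i \sqrt{3}} = \frac{\left(-3156\right) \frac{1}{6698}}{9995 + 400 i \sqrt{3}} = - \frac{1578}{3349 \left(9995 + 400 i \sqrt{3}\right)}$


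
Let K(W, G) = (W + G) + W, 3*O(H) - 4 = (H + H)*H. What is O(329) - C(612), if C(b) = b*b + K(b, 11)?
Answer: -303617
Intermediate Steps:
O(H) = 4/3 + 2*H**2/3 (O(H) = 4/3 + ((H + H)*H)/3 = 4/3 + ((2*H)*H)/3 = 4/3 + (2*H**2)/3 = 4/3 + 2*H**2/3)
K(W, G) = G + 2*W (K(W, G) = (G + W) + W = G + 2*W)
C(b) = 11 + b**2 + 2*b (C(b) = b*b + (11 + 2*b) = b**2 + (11 + 2*b) = 11 + b**2 + 2*b)
O(329) - C(612) = (4/3 + (2/3)*329**2) - (11 + 612**2 + 2*612) = (4/3 + (2/3)*108241) - (11 + 374544 + 1224) = (4/3 + 216482/3) - 1*375779 = 72162 - 375779 = -303617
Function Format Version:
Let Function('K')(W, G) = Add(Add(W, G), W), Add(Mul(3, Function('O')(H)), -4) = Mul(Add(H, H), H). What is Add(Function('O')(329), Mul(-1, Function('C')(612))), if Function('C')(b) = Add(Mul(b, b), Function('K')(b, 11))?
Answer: -303617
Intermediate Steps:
Function('O')(H) = Add(Rational(4, 3), Mul(Rational(2, 3), Pow(H, 2))) (Function('O')(H) = Add(Rational(4, 3), Mul(Rational(1, 3), Mul(Add(H, H), H))) = Add(Rational(4, 3), Mul(Rational(1, 3), Mul(Mul(2, H), H))) = Add(Rational(4, 3), Mul(Rational(1, 3), Mul(2, Pow(H, 2)))) = Add(Rational(4, 3), Mul(Rational(2, 3), Pow(H, 2))))
Function('K')(W, G) = Add(G, Mul(2, W)) (Function('K')(W, G) = Add(Add(G, W), W) = Add(G, Mul(2, W)))
Function('C')(b) = Add(11, Pow(b, 2), Mul(2, b)) (Function('C')(b) = Add(Mul(b, b), Add(11, Mul(2, b))) = Add(Pow(b, 2), Add(11, Mul(2, b))) = Add(11, Pow(b, 2), Mul(2, b)))
Add(Function('O')(329), Mul(-1, Function('C')(612))) = Add(Add(Rational(4, 3), Mul(Rational(2, 3), Pow(329, 2))), Mul(-1, Add(11, Pow(612, 2), Mul(2, 612)))) = Add(Add(Rational(4, 3), Mul(Rational(2, 3), 108241)), Mul(-1, Add(11, 374544, 1224))) = Add(Add(Rational(4, 3), Rational(216482, 3)), Mul(-1, 375779)) = Add(72162, -375779) = -303617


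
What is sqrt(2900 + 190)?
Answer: sqrt(3090) ≈ 55.588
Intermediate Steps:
sqrt(2900 + 190) = sqrt(3090)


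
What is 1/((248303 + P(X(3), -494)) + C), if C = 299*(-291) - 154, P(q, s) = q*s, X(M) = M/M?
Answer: 1/160646 ≈ 6.2249e-6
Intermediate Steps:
X(M) = 1
C = -87163 (C = -87009 - 154 = -87163)
1/((248303 + P(X(3), -494)) + C) = 1/((248303 + 1*(-494)) - 87163) = 1/((248303 - 494) - 87163) = 1/(247809 - 87163) = 1/160646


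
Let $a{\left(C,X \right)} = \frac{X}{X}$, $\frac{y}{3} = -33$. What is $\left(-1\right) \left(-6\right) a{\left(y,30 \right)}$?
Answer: $6$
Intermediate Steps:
$y = -99$ ($y = 3 \left(-33\right) = -99$)
$a{\left(C,X \right)} = 1$
$\left(-1\right) \left(-6\right) a{\left(y,30 \right)} = \left(-1\right) \left(-6\right) 1 = 6 \cdot 1 = 6$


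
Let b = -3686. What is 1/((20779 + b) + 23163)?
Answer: 1/40256 ≈ 2.4841e-5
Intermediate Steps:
1/((20779 + b) + 23163) = 1/((20779 - 3686) + 23163) = 1/(17093 + 23163) = 1/40256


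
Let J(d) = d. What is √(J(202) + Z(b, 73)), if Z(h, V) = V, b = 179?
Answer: 5*√11 ≈ 16.583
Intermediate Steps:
√(J(202) + Z(b, 73)) = √(202 + 73) = √275 = 5*√11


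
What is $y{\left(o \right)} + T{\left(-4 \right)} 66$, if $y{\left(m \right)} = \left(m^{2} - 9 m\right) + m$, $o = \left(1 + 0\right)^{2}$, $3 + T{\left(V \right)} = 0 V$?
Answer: $-205$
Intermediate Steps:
$T{\left(V \right)} = -3$ ($T{\left(V \right)} = -3 + 0 V = -3 + 0 = -3$)
$o = 1$ ($o = 1^{2} = 1$)
$y{\left(m \right)} = m^{2} - 8 m$
$y{\left(o \right)} + T{\left(-4 \right)} 66 = 1 \left(-8 + 1\right) - 198 = 1 \left(-7\right) - 198 = -7 - 198 = -205$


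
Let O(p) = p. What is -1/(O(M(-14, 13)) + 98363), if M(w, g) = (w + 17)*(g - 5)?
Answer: -1/98387 ≈ -1.0164e-5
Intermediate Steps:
M(w, g) = (-5 + g)*(17 + w) (M(w, g) = (17 + w)*(-5 + g) = (-5 + g)*(17 + w))
-1/(O(M(-14, 13)) + 98363) = -1/((-85 - 5*(-14) + 17*13 + 13*(-14)) + 98363) = -1/((-85 + 70 + 221 - 182) + 98363) = -1/(24 + 98363) = -1/98387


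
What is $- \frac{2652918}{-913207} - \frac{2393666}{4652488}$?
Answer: $\frac{5078378306561}{2124342304508} \approx 2.3906$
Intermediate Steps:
$- \frac{2652918}{-913207} - \frac{2393666}{4652488} = \left(-2652918\right) \left(- \frac{1}{913207}\right) - \frac{1196833}{2326244} = \frac{2652918}{913207} - \frac{1196833}{2326244} = \frac{5078378306561}{2124342304508}$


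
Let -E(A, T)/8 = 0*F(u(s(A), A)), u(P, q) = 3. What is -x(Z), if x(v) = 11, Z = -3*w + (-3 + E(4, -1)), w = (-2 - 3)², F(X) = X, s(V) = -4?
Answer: -11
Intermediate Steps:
E(A, T) = 0 (E(A, T) = -0*3 = -8*0 = 0)
w = 25 (w = (-5)² = 25)
Z = -78 (Z = -3*25 + (-3 + 0) = -75 - 3 = -78)
-x(Z) = -1*11 = -11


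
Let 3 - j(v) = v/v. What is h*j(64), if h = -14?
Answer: -28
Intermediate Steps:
j(v) = 2 (j(v) = 3 - v/v = 3 - 1*1 = 3 - 1 = 2)
h*j(64) = -14*2 = -28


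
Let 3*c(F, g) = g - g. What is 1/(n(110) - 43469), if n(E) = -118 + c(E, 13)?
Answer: -1/43587 ≈ -2.2943e-5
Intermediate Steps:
c(F, g) = 0 (c(F, g) = (g - g)/3 = (1/3)*0 = 0)
n(E) = -118 (n(E) = -118 + 0 = -118)
1/(n(110) - 43469) = 1/(-118 - 43469) = 1/(-43587) = -1/43587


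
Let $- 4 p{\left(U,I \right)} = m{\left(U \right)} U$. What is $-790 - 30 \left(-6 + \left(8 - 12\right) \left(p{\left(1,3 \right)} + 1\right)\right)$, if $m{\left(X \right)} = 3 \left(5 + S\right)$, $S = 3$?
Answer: $-1210$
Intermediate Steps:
$m{\left(X \right)} = 24$ ($m{\left(X \right)} = 3 \left(5 + 3\right) = 3 \cdot 8 = 24$)
$p{\left(U,I \right)} = - 6 U$ ($p{\left(U,I \right)} = - \frac{24 U}{4} = - 6 U$)
$-790 - 30 \left(-6 + \left(8 - 12\right) \left(p{\left(1,3 \right)} + 1\right)\right) = -790 - 30 \left(-6 + \left(8 - 12\right) \left(\left(-6\right) 1 + 1\right)\right) = -790 - 30 \left(-6 - 4 \left(-6 + 1\right)\right) = -790 - 30 \left(-6 - -20\right) = -790 - 30 \left(-6 + 20\right) = -790 - 420 = -1210$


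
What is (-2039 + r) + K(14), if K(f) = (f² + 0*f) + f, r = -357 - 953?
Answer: -3139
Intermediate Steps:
r = -1310
K(f) = f + f² (K(f) = (f² + 0) + f = f² + f = f + f²)
(-2039 + r) + K(14) = (-2039 - 1310) + 14*(1 + 14) = -3349 + 14*15 = -3349 + 210 = -3139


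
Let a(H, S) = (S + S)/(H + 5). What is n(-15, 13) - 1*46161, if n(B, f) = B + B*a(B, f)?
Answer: -46137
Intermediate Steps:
a(H, S) = 2*S/(5 + H) (a(H, S) = (2*S)/(5 + H) = 2*S/(5 + H))
n(B, f) = B + 2*B*f/(5 + B) (n(B, f) = B + B*(2*f/(5 + B)) = B + 2*B*f/(5 + B))
n(-15, 13) - 1*46161 = -15*(5 - 15 + 2*13)/(5 - 15) - 1*46161 = -15*(5 - 15 + 26)/(-10) - 46161 = -15*(-⅒)*16 - 46161 = 24 - 46161 = -46137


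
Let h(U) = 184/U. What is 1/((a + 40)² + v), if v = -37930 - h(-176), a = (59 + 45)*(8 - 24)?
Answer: 22/57187835 ≈ 3.8470e-7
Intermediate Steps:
a = -1664 (a = 104*(-16) = -1664)
v = -834437/22 (v = -37930 - 184/(-176) = -37930 - 184*(-1)/176 = -37930 - 1*(-23/22) = -37930 + 23/22 = -834437/22 ≈ -37929.)
1/((a + 40)² + v) = 1/((-1664 + 40)² - 834437/22) = 1/((-1624)² - 834437/22) = 1/(2637376 - 834437/22) = 1/(57187835/22) = 22/57187835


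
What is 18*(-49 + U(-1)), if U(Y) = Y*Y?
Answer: -864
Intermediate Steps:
U(Y) = Y²
18*(-49 + U(-1)) = 18*(-49 + (-1)²) = 18*(-49 + 1) = 18*(-48) = -864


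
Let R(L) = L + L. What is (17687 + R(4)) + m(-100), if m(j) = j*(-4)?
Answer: 18095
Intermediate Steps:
m(j) = -4*j
R(L) = 2*L
(17687 + R(4)) + m(-100) = (17687 + 2*4) - 4*(-100) = (17687 + 8) + 400 = 17695 + 400 = 18095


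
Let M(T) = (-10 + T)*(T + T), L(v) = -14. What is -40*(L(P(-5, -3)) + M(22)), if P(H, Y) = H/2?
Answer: -20560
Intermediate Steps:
P(H, Y) = H/2 (P(H, Y) = H*(½) = H/2)
M(T) = 2*T*(-10 + T) (M(T) = (-10 + T)*(2*T) = 2*T*(-10 + T))
-40*(L(P(-5, -3)) + M(22)) = -40*(-14 + 2*22*(-10 + 22)) = -40*(-14 + 2*22*12) = -40*(-14 + 528) = -40*514 = -20560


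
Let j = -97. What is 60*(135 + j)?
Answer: 2280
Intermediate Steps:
60*(135 + j) = 60*(135 - 97) = 60*38 = 2280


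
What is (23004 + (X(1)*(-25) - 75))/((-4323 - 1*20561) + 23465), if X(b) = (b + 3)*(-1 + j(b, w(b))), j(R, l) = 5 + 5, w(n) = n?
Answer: -7343/473 ≈ -15.524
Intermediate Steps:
j(R, l) = 10
X(b) = 27 + 9*b (X(b) = (b + 3)*(-1 + 10) = (3 + b)*9 = 27 + 9*b)
(23004 + (X(1)*(-25) - 75))/((-4323 - 1*20561) + 23465) = (23004 + ((27 + 9*1)*(-25) - 75))/((-4323 - 1*20561) + 23465) = (23004 + ((27 + 9)*(-25) - 75))/((-4323 - 20561) + 23465) = (23004 + (36*(-25) - 75))/(-24884 + 23465) = (23004 + (-900 - 75))/(-1419) = (23004 - 975)*(-1/1419) = 22029*(-1/1419) = -7343/473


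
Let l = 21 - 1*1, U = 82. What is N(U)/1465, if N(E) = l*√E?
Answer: 4*√82/293 ≈ 0.12362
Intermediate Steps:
l = 20 (l = 21 - 1 = 20)
N(E) = 20*√E
N(U)/1465 = (20*√82)/1465 = (20*√82)*(1/1465) = 4*√82/293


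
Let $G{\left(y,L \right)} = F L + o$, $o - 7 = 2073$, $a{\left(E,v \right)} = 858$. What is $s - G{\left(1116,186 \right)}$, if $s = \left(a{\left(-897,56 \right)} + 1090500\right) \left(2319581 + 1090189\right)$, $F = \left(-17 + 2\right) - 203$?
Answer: $3721279806128$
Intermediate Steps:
$o = 2080$ ($o = 7 + 2073 = 2080$)
$F = -218$ ($F = -15 - 203 = -218$)
$G{\left(y,L \right)} = 2080 - 218 L$ ($G{\left(y,L \right)} = - 218 L + 2080 = 2080 - 218 L$)
$s = 3721279767660$ ($s = \left(858 + 1090500\right) \left(2319581 + 1090189\right) = 1091358 \cdot 3409770 = 3721279767660$)
$s - G{\left(1116,186 \right)} = 3721279767660 - \left(2080 - 40548\right) = 3721279767660 - -38468 = 3721279767660 + 38468 = 3721279806128$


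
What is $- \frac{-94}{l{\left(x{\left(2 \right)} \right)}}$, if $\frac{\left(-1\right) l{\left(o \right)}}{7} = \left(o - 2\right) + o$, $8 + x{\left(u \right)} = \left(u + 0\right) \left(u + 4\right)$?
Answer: $- \frac{47}{21} \approx -2.2381$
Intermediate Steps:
$x{\left(u \right)} = -8 + u \left(4 + u\right)$ ($x{\left(u \right)} = -8 + \left(u + 0\right) \left(u + 4\right) = -8 + u \left(4 + u\right)$)
$l{\left(o \right)} = 14 - 14 o$ ($l{\left(o \right)} = - 7 \left(\left(o - 2\right) + o\right) = - 7 \left(\left(-2 + o\right) + o\right) = - 7 \left(-2 + 2 o\right) = 14 - 14 o$)
$- \frac{-94}{l{\left(x{\left(2 \right)} \right)}} = - \frac{-94}{14 - 14 \left(-8 + 2^{2} + 4 \cdot 2\right)} = - \frac{-94}{14 - 14 \left(-8 + 4 + 8\right)} = - \frac{-94}{14 - 56} = - \frac{-94}{-42} = - \frac{\left(-94\right) \left(-1\right)}{42} = \left(-1\right) \frac{47}{21} = - \frac{47}{21}$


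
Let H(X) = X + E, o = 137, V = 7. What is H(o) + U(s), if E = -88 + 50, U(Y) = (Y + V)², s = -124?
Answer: 13788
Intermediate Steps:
U(Y) = (7 + Y)² (U(Y) = (Y + 7)² = (7 + Y)²)
E = -38
H(X) = -38 + X (H(X) = X - 38 = -38 + X)
H(o) + U(s) = (-38 + 137) + (7 - 124)² = 99 + (-117)² = 99 + 13689 = 13788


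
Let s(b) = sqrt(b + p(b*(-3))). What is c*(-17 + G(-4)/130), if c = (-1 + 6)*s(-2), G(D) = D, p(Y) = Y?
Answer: -2214/13 ≈ -170.31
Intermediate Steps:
s(b) = sqrt(2)*sqrt(-b) (s(b) = sqrt(b + b*(-3)) = sqrt(b - 3*b) = sqrt(-2*b) = sqrt(2)*sqrt(-b))
c = 10 (c = (-1 + 6)*(sqrt(2)*sqrt(-1*(-2))) = 5*(sqrt(2)*sqrt(2)) = 5*2 = 10)
c*(-17 + G(-4)/130) = 10*(-17 - 4/130) = 10*(-17 - 4*1/130) = 10*(-17 - 2/65) = 10*(-1107/65) = -2214/13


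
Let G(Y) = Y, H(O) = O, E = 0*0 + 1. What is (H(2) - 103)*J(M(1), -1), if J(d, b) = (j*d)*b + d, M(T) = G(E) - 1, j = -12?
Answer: 0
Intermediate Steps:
E = 1 (E = 0 + 1 = 1)
M(T) = 0 (M(T) = 1 - 1 = 0)
J(d, b) = d - 12*b*d (J(d, b) = (-12*d)*b + d = -12*b*d + d = d - 12*b*d)
(H(2) - 103)*J(M(1), -1) = (2 - 103)*(0*(1 - 12*(-1))) = -0*(1 + 12) = -0*13 = -101*0 = 0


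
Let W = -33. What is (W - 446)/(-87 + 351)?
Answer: -479/264 ≈ -1.8144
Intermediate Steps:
(W - 446)/(-87 + 351) = (-33 - 446)/(-87 + 351) = -479/264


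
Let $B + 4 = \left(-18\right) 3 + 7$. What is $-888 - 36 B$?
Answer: $948$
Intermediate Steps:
$B = -51$ ($B = -4 + \left(\left(-18\right) 3 + 7\right) = -4 + \left(-54 + 7\right) = -4 - 47 = -51$)
$-888 - 36 B = -888 - -1836 = -888 + 1836 = 948$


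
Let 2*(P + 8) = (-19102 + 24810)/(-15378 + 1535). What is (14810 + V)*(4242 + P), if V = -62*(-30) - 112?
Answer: 970438019664/13843 ≈ 7.0103e+7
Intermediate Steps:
P = -113598/13843 (P = -8 + ((-19102 + 24810)/(-15378 + 1535))/2 = -8 + (5708/(-13843))/2 = -8 + (5708*(-1/13843))/2 = -8 + (½)*(-5708/13843) = -8 - 2854/13843 = -113598/13843 ≈ -8.2062)
V = 1748 (V = 1860 - 112 = 1748)
(14810 + V)*(4242 + P) = (14810 + 1748)*(4242 - 113598/13843) = 16558*(58608408/13843) = 970438019664/13843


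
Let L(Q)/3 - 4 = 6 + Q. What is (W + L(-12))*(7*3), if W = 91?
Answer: 1785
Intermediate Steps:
L(Q) = 30 + 3*Q (L(Q) = 12 + 3*(6 + Q) = 12 + (18 + 3*Q) = 30 + 3*Q)
(W + L(-12))*(7*3) = (91 + (30 + 3*(-12)))*(7*3) = (91 + (30 - 36))*21 = (91 - 6)*21 = 85*21 = 1785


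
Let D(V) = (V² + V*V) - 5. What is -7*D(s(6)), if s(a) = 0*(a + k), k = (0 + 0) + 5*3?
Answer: 35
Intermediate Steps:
k = 15 (k = 0 + 15 = 15)
s(a) = 0 (s(a) = 0*(a + 15) = 0*(15 + a) = 0)
D(V) = -5 + 2*V² (D(V) = (V² + V²) - 5 = 2*V² - 5 = -5 + 2*V²)
-7*D(s(6)) = -7*(-5 + 2*0²) = -7*(-5 + 2*0) = -7*(-5 + 0) = -7*(-5) = 35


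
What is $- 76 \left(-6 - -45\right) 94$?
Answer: $-278616$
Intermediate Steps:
$- 76 \left(-6 - -45\right) 94 = - 76 \left(-6 + 45\right) 94 = \left(-76\right) 39 \cdot 94 = \left(-2964\right) 94 = -278616$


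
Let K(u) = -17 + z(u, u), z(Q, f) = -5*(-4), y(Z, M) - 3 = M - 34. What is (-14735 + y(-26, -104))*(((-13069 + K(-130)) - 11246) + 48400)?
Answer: -358188560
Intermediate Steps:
y(Z, M) = -31 + M (y(Z, M) = 3 + (M - 34) = 3 + (-34 + M) = -31 + M)
z(Q, f) = 20
K(u) = 3 (K(u) = -17 + 20 = 3)
(-14735 + y(-26, -104))*(((-13069 + K(-130)) - 11246) + 48400) = (-14735 + (-31 - 104))*(((-13069 + 3) - 11246) + 48400) = (-14735 - 135)*((-13066 - 11246) + 48400) = -14870*(-24312 + 48400) = -14870*24088 = -358188560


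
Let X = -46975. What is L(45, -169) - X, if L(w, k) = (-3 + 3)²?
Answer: 46975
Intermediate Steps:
L(w, k) = 0 (L(w, k) = 0² = 0)
L(45, -169) - X = 0 - 1*(-46975) = 0 + 46975 = 46975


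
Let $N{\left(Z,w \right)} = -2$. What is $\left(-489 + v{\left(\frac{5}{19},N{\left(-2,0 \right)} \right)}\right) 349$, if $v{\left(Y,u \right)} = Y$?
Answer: $- \frac{3240814}{19} \approx -1.7057 \cdot 10^{5}$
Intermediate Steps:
$\left(-489 + v{\left(\frac{5}{19},N{\left(-2,0 \right)} \right)}\right) 349 = \left(-489 + \frac{5}{19}\right) 349 = \left(- \frac{9286}{19}\right) 349 = - \frac{3240814}{19}$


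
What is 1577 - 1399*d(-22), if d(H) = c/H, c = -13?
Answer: 16507/22 ≈ 750.32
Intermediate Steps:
d(H) = -13/H
1577 - 1399*d(-22) = 1577 - (-18187)/(-22) = 1577 - (-18187)*(-1)/22 = 1577 - 1399*13/22 = 1577 - 18187/22 = 16507/22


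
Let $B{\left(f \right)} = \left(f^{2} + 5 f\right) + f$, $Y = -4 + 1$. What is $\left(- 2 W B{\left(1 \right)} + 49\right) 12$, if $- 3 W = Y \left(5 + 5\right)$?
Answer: $-1092$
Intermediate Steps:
$Y = -3$
$B{\left(f \right)} = f^{2} + 6 f$
$W = 10$ ($W = - \frac{\left(-3\right) \left(5 + 5\right)}{3} = - \frac{\left(-3\right) 10}{3} = \left(- \frac{1}{3}\right) \left(-30\right) = 10$)
$\left(- 2 W B{\left(1 \right)} + 49\right) 12 = \left(\left(-2\right) 10 \cdot 1 \left(6 + 1\right) + 49\right) 12 = \left(- 20 \cdot 1 \cdot 7 + 49\right) 12 = \left(\left(-20\right) 7 + 49\right) 12 = \left(-140 + 49\right) 12 = \left(-91\right) 12 = -1092$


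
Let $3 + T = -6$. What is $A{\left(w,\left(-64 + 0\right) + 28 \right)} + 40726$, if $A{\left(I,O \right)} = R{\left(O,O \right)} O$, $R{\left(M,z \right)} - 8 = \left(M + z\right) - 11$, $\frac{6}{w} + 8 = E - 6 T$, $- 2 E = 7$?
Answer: $43426$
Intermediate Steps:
$E = - \frac{7}{2}$ ($E = \left(- \frac{1}{2}\right) 7 = - \frac{7}{2} \approx -3.5$)
$T = -9$ ($T = -3 - 6 = -9$)
$w = \frac{12}{85}$ ($w = \frac{6}{-8 - - \frac{101}{2}} = \frac{6}{-8 + \left(- \frac{7}{2} + 54\right)} = \frac{6}{-8 + \frac{101}{2}} = \frac{6}{\frac{85}{2}} = 6 \cdot \frac{2}{85} = \frac{12}{85} \approx 0.14118$)
$R{\left(M,z \right)} = -3 + M + z$ ($R{\left(M,z \right)} = 8 - \left(11 - M - z\right) = 8 + \left(-11 + M + z\right) = -3 + M + z$)
$A{\left(I,O \right)} = O \left(-3 + 2 O\right)$ ($A{\left(I,O \right)} = \left(-3 + O + O\right) O = \left(-3 + 2 O\right) O = O \left(-3 + 2 O\right)$)
$A{\left(w,\left(-64 + 0\right) + 28 \right)} + 40726 = \left(\left(-64 + 0\right) + 28\right) \left(-3 + 2 \left(\left(-64 + 0\right) + 28\right)\right) + 40726 = \left(-64 + 28\right) \left(-3 + 2 \left(-64 + 28\right)\right) + 40726 = - 36 \left(-3 + 2 \left(-36\right)\right) + 40726 = - 36 \left(-3 - 72\right) + 40726 = \left(-36\right) \left(-75\right) + 40726 = 2700 + 40726 = 43426$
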